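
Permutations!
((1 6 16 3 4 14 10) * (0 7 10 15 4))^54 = (0 16 1 7 3 6 10) = [16, 7, 2, 6, 4, 5, 10, 3, 8, 9, 0, 11, 12, 13, 14, 15, 1]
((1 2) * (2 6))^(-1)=(1 2 6)=[0, 2, 6, 3, 4, 5, 1]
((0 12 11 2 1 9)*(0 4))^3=(0 2 4 11 9 12 1)=[2, 0, 4, 3, 11, 5, 6, 7, 8, 12, 10, 9, 1]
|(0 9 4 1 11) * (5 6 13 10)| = 20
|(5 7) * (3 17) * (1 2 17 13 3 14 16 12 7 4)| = 18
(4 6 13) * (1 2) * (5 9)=(1 2)(4 6 13)(5 9)=[0, 2, 1, 3, 6, 9, 13, 7, 8, 5, 10, 11, 12, 4]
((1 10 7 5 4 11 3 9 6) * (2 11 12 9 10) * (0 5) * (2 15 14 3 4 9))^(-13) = (0 3 1 5 10 15 9 7 14 6)(2 12 4 11) = [3, 5, 12, 1, 11, 10, 0, 14, 8, 7, 15, 2, 4, 13, 6, 9]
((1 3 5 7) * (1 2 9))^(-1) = [0, 9, 7, 1, 4, 3, 6, 5, 8, 2] = (1 9 2 7 5 3)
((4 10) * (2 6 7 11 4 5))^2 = (2 7 4 5 6 11 10) = [0, 1, 7, 3, 5, 6, 11, 4, 8, 9, 2, 10]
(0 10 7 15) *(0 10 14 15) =[14, 1, 2, 3, 4, 5, 6, 0, 8, 9, 7, 11, 12, 13, 15, 10] =(0 14 15 10 7)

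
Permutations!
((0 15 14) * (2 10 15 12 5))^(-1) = [14, 1, 5, 3, 4, 12, 6, 7, 8, 9, 2, 11, 0, 13, 15, 10] = (0 14 15 10 2 5 12)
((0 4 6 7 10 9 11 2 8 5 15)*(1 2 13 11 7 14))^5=(0 2 4 8 6 5 14 15 1)(7 9 10)(11 13)=[2, 0, 4, 3, 8, 14, 5, 9, 6, 10, 7, 13, 12, 11, 15, 1]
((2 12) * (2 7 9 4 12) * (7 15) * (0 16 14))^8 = (0 14 16)(4 7 12 9 15) = [14, 1, 2, 3, 7, 5, 6, 12, 8, 15, 10, 11, 9, 13, 16, 4, 0]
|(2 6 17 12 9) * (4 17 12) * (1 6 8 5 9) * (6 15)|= 4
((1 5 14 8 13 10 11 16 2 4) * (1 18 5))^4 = (2 14 11 18 13)(4 8 16 5 10) = [0, 1, 14, 3, 8, 10, 6, 7, 16, 9, 4, 18, 12, 2, 11, 15, 5, 17, 13]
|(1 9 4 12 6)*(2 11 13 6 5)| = 9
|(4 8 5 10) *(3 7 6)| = 12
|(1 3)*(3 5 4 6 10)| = 6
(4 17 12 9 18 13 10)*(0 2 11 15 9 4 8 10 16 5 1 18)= [2, 18, 11, 3, 17, 1, 6, 7, 10, 0, 8, 15, 4, 16, 14, 9, 5, 12, 13]= (0 2 11 15 9)(1 18 13 16 5)(4 17 12)(8 10)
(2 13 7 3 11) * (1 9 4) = (1 9 4)(2 13 7 3 11) = [0, 9, 13, 11, 1, 5, 6, 3, 8, 4, 10, 2, 12, 7]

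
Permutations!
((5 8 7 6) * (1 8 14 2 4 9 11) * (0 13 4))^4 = (0 11 6)(1 5 13)(2 9 7)(4 8 14) = [11, 5, 9, 3, 8, 13, 0, 2, 14, 7, 10, 6, 12, 1, 4]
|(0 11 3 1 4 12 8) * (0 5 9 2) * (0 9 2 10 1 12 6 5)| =|(0 11 3 12 8)(1 4 6 5 2 9 10)| =35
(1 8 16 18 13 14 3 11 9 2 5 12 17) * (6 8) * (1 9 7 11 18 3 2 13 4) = [0, 6, 5, 18, 1, 12, 8, 11, 16, 13, 10, 7, 17, 14, 2, 15, 3, 9, 4] = (1 6 8 16 3 18 4)(2 5 12 17 9 13 14)(7 11)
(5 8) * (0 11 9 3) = (0 11 9 3)(5 8) = [11, 1, 2, 0, 4, 8, 6, 7, 5, 3, 10, 9]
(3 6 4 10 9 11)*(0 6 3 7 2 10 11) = (0 6 4 11 7 2 10 9) = [6, 1, 10, 3, 11, 5, 4, 2, 8, 0, 9, 7]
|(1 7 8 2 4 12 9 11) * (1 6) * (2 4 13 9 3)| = |(1 7 8 4 12 3 2 13 9 11 6)| = 11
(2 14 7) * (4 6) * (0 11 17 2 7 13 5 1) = [11, 0, 14, 3, 6, 1, 4, 7, 8, 9, 10, 17, 12, 5, 13, 15, 16, 2] = (0 11 17 2 14 13 5 1)(4 6)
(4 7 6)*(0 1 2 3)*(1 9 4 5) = [9, 2, 3, 0, 7, 1, 5, 6, 8, 4] = (0 9 4 7 6 5 1 2 3)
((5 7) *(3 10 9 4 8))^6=[0, 1, 2, 10, 8, 5, 6, 7, 3, 4, 9]=(3 10 9 4 8)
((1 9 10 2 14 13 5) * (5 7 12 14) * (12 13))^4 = (14)(1 5 2 10 9) = [0, 5, 10, 3, 4, 2, 6, 7, 8, 1, 9, 11, 12, 13, 14]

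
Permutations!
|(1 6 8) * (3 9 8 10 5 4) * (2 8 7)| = |(1 6 10 5 4 3 9 7 2 8)| = 10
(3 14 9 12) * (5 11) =(3 14 9 12)(5 11) =[0, 1, 2, 14, 4, 11, 6, 7, 8, 12, 10, 5, 3, 13, 9]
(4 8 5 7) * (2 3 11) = (2 3 11)(4 8 5 7) = [0, 1, 3, 11, 8, 7, 6, 4, 5, 9, 10, 2]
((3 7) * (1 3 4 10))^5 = (10) = [0, 1, 2, 3, 4, 5, 6, 7, 8, 9, 10]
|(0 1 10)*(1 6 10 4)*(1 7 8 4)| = |(0 6 10)(4 7 8)| = 3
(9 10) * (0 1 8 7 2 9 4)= [1, 8, 9, 3, 0, 5, 6, 2, 7, 10, 4]= (0 1 8 7 2 9 10 4)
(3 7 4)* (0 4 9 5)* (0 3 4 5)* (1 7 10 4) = [5, 7, 2, 10, 1, 3, 6, 9, 8, 0, 4] = (0 5 3 10 4 1 7 9)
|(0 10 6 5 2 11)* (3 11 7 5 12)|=|(0 10 6 12 3 11)(2 7 5)|=6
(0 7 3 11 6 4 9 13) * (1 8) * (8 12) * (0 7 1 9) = [1, 12, 2, 11, 0, 5, 4, 3, 9, 13, 10, 6, 8, 7] = (0 1 12 8 9 13 7 3 11 6 4)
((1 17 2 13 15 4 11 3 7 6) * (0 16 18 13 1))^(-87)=(0 13 11 6 18 4 7 16 15 3)=[13, 1, 2, 0, 7, 5, 18, 16, 8, 9, 10, 6, 12, 11, 14, 3, 15, 17, 4]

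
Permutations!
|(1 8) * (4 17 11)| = 6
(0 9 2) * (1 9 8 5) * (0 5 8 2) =[2, 9, 5, 3, 4, 1, 6, 7, 8, 0] =(0 2 5 1 9)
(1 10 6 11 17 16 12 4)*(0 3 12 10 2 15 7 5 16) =(0 3 12 4 1 2 15 7 5 16 10 6 11 17) =[3, 2, 15, 12, 1, 16, 11, 5, 8, 9, 6, 17, 4, 13, 14, 7, 10, 0]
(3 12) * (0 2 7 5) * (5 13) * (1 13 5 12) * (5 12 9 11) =(0 2 7 12 3 1 13 9 11 5) =[2, 13, 7, 1, 4, 0, 6, 12, 8, 11, 10, 5, 3, 9]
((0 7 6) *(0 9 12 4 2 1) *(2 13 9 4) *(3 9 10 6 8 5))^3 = (0 5 12)(1 8 9)(2 7 3)(4 6 10 13) = [5, 8, 7, 2, 6, 12, 10, 3, 9, 1, 13, 11, 0, 4]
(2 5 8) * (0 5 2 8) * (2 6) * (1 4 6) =(8)(0 5)(1 4 6 2) =[5, 4, 1, 3, 6, 0, 2, 7, 8]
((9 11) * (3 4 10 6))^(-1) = [0, 1, 2, 6, 3, 5, 10, 7, 8, 11, 4, 9] = (3 6 10 4)(9 11)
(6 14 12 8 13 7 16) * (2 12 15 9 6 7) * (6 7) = (2 12 8 13)(6 14 15 9 7 16) = [0, 1, 12, 3, 4, 5, 14, 16, 13, 7, 10, 11, 8, 2, 15, 9, 6]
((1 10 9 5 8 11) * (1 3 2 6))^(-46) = (1 6 2 3 11 8 5 9 10) = [0, 6, 3, 11, 4, 9, 2, 7, 5, 10, 1, 8]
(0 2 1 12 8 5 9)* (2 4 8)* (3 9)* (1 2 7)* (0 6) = (0 4 8 5 3 9 6)(1 12 7) = [4, 12, 2, 9, 8, 3, 0, 1, 5, 6, 10, 11, 7]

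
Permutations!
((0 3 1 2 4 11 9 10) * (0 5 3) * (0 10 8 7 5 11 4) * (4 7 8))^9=(0 2 1 3 5 7 4 9 11 10)=[2, 3, 1, 5, 9, 7, 6, 4, 8, 11, 0, 10]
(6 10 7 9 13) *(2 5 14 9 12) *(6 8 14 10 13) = (2 5 10 7 12)(6 13 8 14 9) = [0, 1, 5, 3, 4, 10, 13, 12, 14, 6, 7, 11, 2, 8, 9]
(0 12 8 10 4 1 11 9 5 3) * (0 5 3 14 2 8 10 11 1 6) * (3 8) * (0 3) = [12, 1, 0, 5, 6, 14, 3, 7, 11, 8, 4, 9, 10, 13, 2] = (0 12 10 4 6 3 5 14 2)(8 11 9)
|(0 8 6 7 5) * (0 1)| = 6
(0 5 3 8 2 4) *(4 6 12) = (0 5 3 8 2 6 12 4) = [5, 1, 6, 8, 0, 3, 12, 7, 2, 9, 10, 11, 4]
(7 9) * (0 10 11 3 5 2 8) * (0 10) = [0, 1, 8, 5, 4, 2, 6, 9, 10, 7, 11, 3] = (2 8 10 11 3 5)(7 9)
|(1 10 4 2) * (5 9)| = |(1 10 4 2)(5 9)| = 4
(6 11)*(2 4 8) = (2 4 8)(6 11) = [0, 1, 4, 3, 8, 5, 11, 7, 2, 9, 10, 6]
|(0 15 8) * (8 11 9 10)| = 6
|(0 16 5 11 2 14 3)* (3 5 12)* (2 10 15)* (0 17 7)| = |(0 16 12 3 17 7)(2 14 5 11 10 15)| = 6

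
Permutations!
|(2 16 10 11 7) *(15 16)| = 6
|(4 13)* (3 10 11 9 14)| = |(3 10 11 9 14)(4 13)| = 10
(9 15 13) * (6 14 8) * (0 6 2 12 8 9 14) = (0 6)(2 12 8)(9 15 13 14) = [6, 1, 12, 3, 4, 5, 0, 7, 2, 15, 10, 11, 8, 14, 9, 13]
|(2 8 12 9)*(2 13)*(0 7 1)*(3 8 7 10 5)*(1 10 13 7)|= |(0 13 2 1)(3 8 12 9 7 10 5)|= 28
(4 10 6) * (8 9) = (4 10 6)(8 9) = [0, 1, 2, 3, 10, 5, 4, 7, 9, 8, 6]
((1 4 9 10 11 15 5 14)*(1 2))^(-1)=(1 2 14 5 15 11 10 9 4)=[0, 2, 14, 3, 1, 15, 6, 7, 8, 4, 9, 10, 12, 13, 5, 11]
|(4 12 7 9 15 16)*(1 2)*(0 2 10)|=|(0 2 1 10)(4 12 7 9 15 16)|=12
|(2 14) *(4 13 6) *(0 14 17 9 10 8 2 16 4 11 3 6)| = |(0 14 16 4 13)(2 17 9 10 8)(3 6 11)| = 15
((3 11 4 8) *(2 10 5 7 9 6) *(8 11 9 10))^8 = (11)(2 9 8 6 3)(5 10 7) = [0, 1, 9, 2, 4, 10, 3, 5, 6, 8, 7, 11]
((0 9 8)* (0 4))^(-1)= (0 4 8 9)= [4, 1, 2, 3, 8, 5, 6, 7, 9, 0]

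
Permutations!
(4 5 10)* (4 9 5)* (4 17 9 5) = (4 17 9)(5 10) = [0, 1, 2, 3, 17, 10, 6, 7, 8, 4, 5, 11, 12, 13, 14, 15, 16, 9]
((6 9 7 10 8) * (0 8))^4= [7, 1, 2, 3, 4, 5, 0, 6, 10, 8, 9]= (0 7 6)(8 10 9)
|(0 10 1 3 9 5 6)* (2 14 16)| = 21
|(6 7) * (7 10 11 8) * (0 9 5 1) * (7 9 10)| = 14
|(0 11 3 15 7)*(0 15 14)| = 4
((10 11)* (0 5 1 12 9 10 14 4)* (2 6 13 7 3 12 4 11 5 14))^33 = (0 13 10 14 7 5 11 3 1 2 12 4 6 9) = [13, 2, 12, 1, 6, 11, 9, 5, 8, 0, 14, 3, 4, 10, 7]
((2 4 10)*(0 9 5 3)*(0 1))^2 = [5, 9, 10, 0, 2, 1, 6, 7, 8, 3, 4] = (0 5 1 9 3)(2 10 4)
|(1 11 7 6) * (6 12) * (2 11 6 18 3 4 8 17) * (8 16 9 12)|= |(1 6)(2 11 7 8 17)(3 4 16 9 12 18)|= 30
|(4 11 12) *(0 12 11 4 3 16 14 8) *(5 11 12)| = 8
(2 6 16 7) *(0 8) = (0 8)(2 6 16 7) = [8, 1, 6, 3, 4, 5, 16, 2, 0, 9, 10, 11, 12, 13, 14, 15, 7]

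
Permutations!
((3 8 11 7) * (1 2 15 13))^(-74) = [0, 15, 13, 11, 4, 5, 6, 8, 7, 9, 10, 3, 12, 2, 14, 1] = (1 15)(2 13)(3 11)(7 8)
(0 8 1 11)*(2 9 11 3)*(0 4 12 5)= (0 8 1 3 2 9 11 4 12 5)= [8, 3, 9, 2, 12, 0, 6, 7, 1, 11, 10, 4, 5]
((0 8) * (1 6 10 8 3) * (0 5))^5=(0 8 6 3 5 10 1)=[8, 0, 2, 5, 4, 10, 3, 7, 6, 9, 1]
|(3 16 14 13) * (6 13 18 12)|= 7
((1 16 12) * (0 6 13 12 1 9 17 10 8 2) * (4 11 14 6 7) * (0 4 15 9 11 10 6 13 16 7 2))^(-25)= (1 9 16 15 6 7 17)(11 12 13 14)= [0, 9, 2, 3, 4, 5, 7, 17, 8, 16, 10, 12, 13, 14, 11, 6, 15, 1]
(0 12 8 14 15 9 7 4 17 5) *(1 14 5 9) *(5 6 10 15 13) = (0 12 8 6 10 15 1 14 13 5)(4 17 9 7) = [12, 14, 2, 3, 17, 0, 10, 4, 6, 7, 15, 11, 8, 5, 13, 1, 16, 9]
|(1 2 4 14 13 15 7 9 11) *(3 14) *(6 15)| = 11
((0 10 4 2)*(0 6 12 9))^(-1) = (0 9 12 6 2 4 10) = [9, 1, 4, 3, 10, 5, 2, 7, 8, 12, 0, 11, 6]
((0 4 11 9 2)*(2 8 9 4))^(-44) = (11) = [0, 1, 2, 3, 4, 5, 6, 7, 8, 9, 10, 11]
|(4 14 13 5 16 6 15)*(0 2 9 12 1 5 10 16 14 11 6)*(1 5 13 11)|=|(0 2 9 12 5 14 11 6 15 4 1 13 10 16)|=14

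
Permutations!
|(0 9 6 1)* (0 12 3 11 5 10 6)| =|(0 9)(1 12 3 11 5 10 6)| =14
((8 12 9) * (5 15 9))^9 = (5 12 8 9 15) = [0, 1, 2, 3, 4, 12, 6, 7, 9, 15, 10, 11, 8, 13, 14, 5]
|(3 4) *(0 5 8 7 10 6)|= |(0 5 8 7 10 6)(3 4)|= 6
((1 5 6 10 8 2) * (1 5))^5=(10)=[0, 1, 2, 3, 4, 5, 6, 7, 8, 9, 10]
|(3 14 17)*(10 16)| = |(3 14 17)(10 16)| = 6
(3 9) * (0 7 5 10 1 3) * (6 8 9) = (0 7 5 10 1 3 6 8 9) = [7, 3, 2, 6, 4, 10, 8, 5, 9, 0, 1]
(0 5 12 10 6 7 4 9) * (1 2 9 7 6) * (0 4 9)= (0 5 12 10 1 2)(4 7 9)= [5, 2, 0, 3, 7, 12, 6, 9, 8, 4, 1, 11, 10]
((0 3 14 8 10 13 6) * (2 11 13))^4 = (0 10 6 8 13 14 11 3 2) = [10, 1, 0, 2, 4, 5, 8, 7, 13, 9, 6, 3, 12, 14, 11]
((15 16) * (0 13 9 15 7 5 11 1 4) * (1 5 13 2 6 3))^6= [0, 1, 2, 3, 4, 5, 6, 13, 8, 15, 10, 11, 12, 9, 14, 16, 7]= (7 13 9 15 16)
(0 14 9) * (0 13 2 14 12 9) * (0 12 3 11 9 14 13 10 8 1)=(0 3 11 9 10 8 1)(2 13)(12 14)=[3, 0, 13, 11, 4, 5, 6, 7, 1, 10, 8, 9, 14, 2, 12]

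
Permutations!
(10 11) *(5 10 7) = [0, 1, 2, 3, 4, 10, 6, 5, 8, 9, 11, 7] = (5 10 11 7)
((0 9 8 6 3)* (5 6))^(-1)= (0 3 6 5 8 9)= [3, 1, 2, 6, 4, 8, 5, 7, 9, 0]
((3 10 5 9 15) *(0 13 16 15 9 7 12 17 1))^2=(0 16 3 5 12 1 13 15 10 7 17)=[16, 13, 2, 5, 4, 12, 6, 17, 8, 9, 7, 11, 1, 15, 14, 10, 3, 0]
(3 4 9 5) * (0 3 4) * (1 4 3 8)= (0 8 1 4 9 5 3)= [8, 4, 2, 0, 9, 3, 6, 7, 1, 5]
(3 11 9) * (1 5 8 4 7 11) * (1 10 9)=(1 5 8 4 7 11)(3 10 9)=[0, 5, 2, 10, 7, 8, 6, 11, 4, 3, 9, 1]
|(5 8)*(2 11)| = |(2 11)(5 8)| = 2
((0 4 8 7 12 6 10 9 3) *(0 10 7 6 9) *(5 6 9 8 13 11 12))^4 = (0 12 10 11 3 13 9 4 8)(5 6 7) = [12, 1, 2, 13, 8, 6, 7, 5, 0, 4, 11, 3, 10, 9]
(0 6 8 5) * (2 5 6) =(0 2 5)(6 8) =[2, 1, 5, 3, 4, 0, 8, 7, 6]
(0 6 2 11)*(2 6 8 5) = (0 8 5 2 11) = [8, 1, 11, 3, 4, 2, 6, 7, 5, 9, 10, 0]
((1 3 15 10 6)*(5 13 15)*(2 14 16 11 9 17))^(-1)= (1 6 10 15 13 5 3)(2 17 9 11 16 14)= [0, 6, 17, 1, 4, 3, 10, 7, 8, 11, 15, 16, 12, 5, 2, 13, 14, 9]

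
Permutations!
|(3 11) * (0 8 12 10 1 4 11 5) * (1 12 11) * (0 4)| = 14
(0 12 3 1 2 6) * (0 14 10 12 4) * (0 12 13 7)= (0 4 12 3 1 2 6 14 10 13 7)= [4, 2, 6, 1, 12, 5, 14, 0, 8, 9, 13, 11, 3, 7, 10]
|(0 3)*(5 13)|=|(0 3)(5 13)|=2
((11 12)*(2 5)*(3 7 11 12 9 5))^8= (12)(2 7 9)(3 11 5)= [0, 1, 7, 11, 4, 3, 6, 9, 8, 2, 10, 5, 12]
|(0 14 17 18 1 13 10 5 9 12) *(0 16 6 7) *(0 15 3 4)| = |(0 14 17 18 1 13 10 5 9 12 16 6 7 15 3 4)| = 16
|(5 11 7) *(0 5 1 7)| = |(0 5 11)(1 7)| = 6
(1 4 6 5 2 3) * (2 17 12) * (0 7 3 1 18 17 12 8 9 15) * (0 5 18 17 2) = (0 7 3 17 8 9 15 5 12)(1 4 6 18 2) = [7, 4, 1, 17, 6, 12, 18, 3, 9, 15, 10, 11, 0, 13, 14, 5, 16, 8, 2]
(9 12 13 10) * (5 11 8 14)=(5 11 8 14)(9 12 13 10)=[0, 1, 2, 3, 4, 11, 6, 7, 14, 12, 9, 8, 13, 10, 5]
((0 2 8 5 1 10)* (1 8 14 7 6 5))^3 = [7, 2, 6, 3, 4, 10, 1, 8, 0, 9, 14, 11, 12, 13, 5] = (0 7 8)(1 2 6)(5 10 14)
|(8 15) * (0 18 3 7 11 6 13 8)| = |(0 18 3 7 11 6 13 8 15)| = 9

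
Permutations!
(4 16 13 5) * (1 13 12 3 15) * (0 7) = (0 7)(1 13 5 4 16 12 3 15) = [7, 13, 2, 15, 16, 4, 6, 0, 8, 9, 10, 11, 3, 5, 14, 1, 12]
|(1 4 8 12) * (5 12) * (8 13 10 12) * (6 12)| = |(1 4 13 10 6 12)(5 8)| = 6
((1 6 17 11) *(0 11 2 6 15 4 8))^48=[0, 1, 2, 3, 4, 5, 6, 7, 8, 9, 10, 11, 12, 13, 14, 15, 16, 17]=(17)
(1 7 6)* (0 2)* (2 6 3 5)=(0 6 1 7 3 5 2)=[6, 7, 0, 5, 4, 2, 1, 3]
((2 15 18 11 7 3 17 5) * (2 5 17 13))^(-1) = [0, 1, 13, 7, 4, 5, 6, 11, 8, 9, 10, 18, 12, 3, 14, 2, 16, 17, 15] = (2 13 3 7 11 18 15)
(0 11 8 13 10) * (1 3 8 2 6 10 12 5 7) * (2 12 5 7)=(0 11 12 7 1 3 8 13 5 2 6 10)=[11, 3, 6, 8, 4, 2, 10, 1, 13, 9, 0, 12, 7, 5]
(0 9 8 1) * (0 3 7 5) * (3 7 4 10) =(0 9 8 1 7 5)(3 4 10) =[9, 7, 2, 4, 10, 0, 6, 5, 1, 8, 3]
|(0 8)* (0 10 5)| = 4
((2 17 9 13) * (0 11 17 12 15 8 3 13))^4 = [0, 1, 3, 15, 4, 5, 6, 7, 12, 9, 10, 11, 13, 8, 14, 2, 16, 17] = (17)(2 3 15)(8 12 13)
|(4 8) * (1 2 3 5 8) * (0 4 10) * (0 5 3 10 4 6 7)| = 6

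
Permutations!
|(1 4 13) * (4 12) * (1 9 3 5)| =|(1 12 4 13 9 3 5)| =7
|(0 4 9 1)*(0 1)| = |(0 4 9)| = 3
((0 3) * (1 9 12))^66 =(12) =[0, 1, 2, 3, 4, 5, 6, 7, 8, 9, 10, 11, 12]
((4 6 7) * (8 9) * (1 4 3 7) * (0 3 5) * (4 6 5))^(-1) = [5, 6, 2, 0, 7, 4, 1, 3, 9, 8] = (0 5 4 7 3)(1 6)(8 9)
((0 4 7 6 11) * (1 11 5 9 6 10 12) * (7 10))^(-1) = (0 11 1 12 10 4)(5 6 9) = [11, 12, 2, 3, 0, 6, 9, 7, 8, 5, 4, 1, 10]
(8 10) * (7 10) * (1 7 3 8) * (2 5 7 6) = (1 6 2 5 7 10)(3 8) = [0, 6, 5, 8, 4, 7, 2, 10, 3, 9, 1]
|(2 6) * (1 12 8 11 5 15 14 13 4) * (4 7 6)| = 12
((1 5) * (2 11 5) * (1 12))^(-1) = [0, 12, 1, 3, 4, 11, 6, 7, 8, 9, 10, 2, 5] = (1 12 5 11 2)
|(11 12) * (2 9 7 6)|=4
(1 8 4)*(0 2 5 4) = (0 2 5 4 1 8) = [2, 8, 5, 3, 1, 4, 6, 7, 0]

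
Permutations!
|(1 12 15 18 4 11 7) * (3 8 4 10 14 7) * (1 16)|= 8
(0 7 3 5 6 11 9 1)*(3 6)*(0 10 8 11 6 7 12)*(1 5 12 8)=(0 8 11 9 5 3 12)(1 10)=[8, 10, 2, 12, 4, 3, 6, 7, 11, 5, 1, 9, 0]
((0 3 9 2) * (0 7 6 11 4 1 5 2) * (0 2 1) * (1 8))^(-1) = (0 4 11 6 7 2 9 3)(1 8 5) = [4, 8, 9, 0, 11, 1, 7, 2, 5, 3, 10, 6]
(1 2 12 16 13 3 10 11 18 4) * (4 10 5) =[0, 2, 12, 5, 1, 4, 6, 7, 8, 9, 11, 18, 16, 3, 14, 15, 13, 17, 10] =(1 2 12 16 13 3 5 4)(10 11 18)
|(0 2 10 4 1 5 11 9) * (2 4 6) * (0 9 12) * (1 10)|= 9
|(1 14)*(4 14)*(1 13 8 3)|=6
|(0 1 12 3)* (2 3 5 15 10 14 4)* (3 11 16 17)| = 13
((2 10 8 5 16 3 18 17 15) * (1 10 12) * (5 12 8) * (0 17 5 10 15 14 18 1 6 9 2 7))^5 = (0 16)(1 14)(3 17)(5 7)(15 18) = [16, 14, 2, 17, 4, 7, 6, 5, 8, 9, 10, 11, 12, 13, 1, 18, 0, 3, 15]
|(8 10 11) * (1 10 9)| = |(1 10 11 8 9)| = 5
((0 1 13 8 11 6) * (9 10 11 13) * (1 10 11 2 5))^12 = [1, 0, 11, 3, 4, 6, 5, 7, 8, 10, 9, 2, 12, 13] = (13)(0 1)(2 11)(5 6)(9 10)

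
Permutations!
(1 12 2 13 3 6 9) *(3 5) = (1 12 2 13 5 3 6 9) = [0, 12, 13, 6, 4, 3, 9, 7, 8, 1, 10, 11, 2, 5]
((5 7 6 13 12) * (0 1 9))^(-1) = (0 9 1)(5 12 13 6 7) = [9, 0, 2, 3, 4, 12, 7, 5, 8, 1, 10, 11, 13, 6]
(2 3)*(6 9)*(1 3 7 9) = (1 3 2 7 9 6) = [0, 3, 7, 2, 4, 5, 1, 9, 8, 6]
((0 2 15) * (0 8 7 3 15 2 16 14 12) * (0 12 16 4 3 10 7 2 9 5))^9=(0 4 3 15 8 2 9 5)(7 10)(14 16)=[4, 1, 9, 15, 3, 0, 6, 10, 2, 5, 7, 11, 12, 13, 16, 8, 14]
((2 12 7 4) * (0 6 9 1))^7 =(0 1 9 6)(2 4 7 12) =[1, 9, 4, 3, 7, 5, 0, 12, 8, 6, 10, 11, 2]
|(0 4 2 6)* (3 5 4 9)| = 7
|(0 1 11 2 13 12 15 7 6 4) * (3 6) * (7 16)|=|(0 1 11 2 13 12 15 16 7 3 6 4)|=12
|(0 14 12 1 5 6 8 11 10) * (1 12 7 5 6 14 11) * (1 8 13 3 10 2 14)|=11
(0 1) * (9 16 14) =(0 1)(9 16 14) =[1, 0, 2, 3, 4, 5, 6, 7, 8, 16, 10, 11, 12, 13, 9, 15, 14]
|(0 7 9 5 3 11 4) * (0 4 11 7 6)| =4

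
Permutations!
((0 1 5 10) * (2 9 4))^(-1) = [10, 0, 4, 3, 9, 1, 6, 7, 8, 2, 5] = (0 10 5 1)(2 4 9)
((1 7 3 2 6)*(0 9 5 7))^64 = (9) = [0, 1, 2, 3, 4, 5, 6, 7, 8, 9]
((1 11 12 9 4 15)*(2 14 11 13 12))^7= (1 13 12 9 4 15)(2 14 11)= [0, 13, 14, 3, 15, 5, 6, 7, 8, 4, 10, 2, 9, 12, 11, 1]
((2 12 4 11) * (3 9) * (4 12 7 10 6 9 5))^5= [0, 1, 3, 7, 6, 10, 11, 5, 8, 2, 4, 9, 12]= (12)(2 3 7 5 10 4 6 11 9)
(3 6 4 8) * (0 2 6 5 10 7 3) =(0 2 6 4 8)(3 5 10 7) =[2, 1, 6, 5, 8, 10, 4, 3, 0, 9, 7]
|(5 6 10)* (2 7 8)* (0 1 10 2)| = 8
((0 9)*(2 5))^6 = (9) = [0, 1, 2, 3, 4, 5, 6, 7, 8, 9]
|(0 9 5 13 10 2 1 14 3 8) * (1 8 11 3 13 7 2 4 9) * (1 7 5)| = |(0 7 2 8)(1 14 13 10 4 9)(3 11)| = 12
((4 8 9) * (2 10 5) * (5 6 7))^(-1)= (2 5 7 6 10)(4 9 8)= [0, 1, 5, 3, 9, 7, 10, 6, 4, 8, 2]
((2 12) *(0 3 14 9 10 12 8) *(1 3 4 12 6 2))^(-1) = (0 8 2 6 10 9 14 3 1 12 4) = [8, 12, 6, 1, 0, 5, 10, 7, 2, 14, 9, 11, 4, 13, 3]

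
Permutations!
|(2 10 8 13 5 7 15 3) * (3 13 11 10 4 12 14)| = 60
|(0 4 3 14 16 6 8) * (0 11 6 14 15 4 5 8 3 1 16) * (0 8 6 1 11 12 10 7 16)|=|(0 5 6 3 15 4 11 1)(7 16 14 8 12 10)|=24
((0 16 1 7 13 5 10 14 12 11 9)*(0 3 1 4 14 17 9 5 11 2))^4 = [12, 5, 14, 11, 0, 3, 6, 10, 8, 13, 1, 9, 4, 17, 16, 15, 2, 7] = (0 12 4)(1 5 3 11 9 13 17 7 10)(2 14 16)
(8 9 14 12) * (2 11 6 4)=(2 11 6 4)(8 9 14 12)=[0, 1, 11, 3, 2, 5, 4, 7, 9, 14, 10, 6, 8, 13, 12]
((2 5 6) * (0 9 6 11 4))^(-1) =(0 4 11 5 2 6 9) =[4, 1, 6, 3, 11, 2, 9, 7, 8, 0, 10, 5]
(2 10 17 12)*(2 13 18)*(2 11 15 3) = [0, 1, 10, 2, 4, 5, 6, 7, 8, 9, 17, 15, 13, 18, 14, 3, 16, 12, 11] = (2 10 17 12 13 18 11 15 3)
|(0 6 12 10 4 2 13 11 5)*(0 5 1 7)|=|(0 6 12 10 4 2 13 11 1 7)|=10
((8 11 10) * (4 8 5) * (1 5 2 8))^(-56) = (11)(1 5 4) = [0, 5, 2, 3, 1, 4, 6, 7, 8, 9, 10, 11]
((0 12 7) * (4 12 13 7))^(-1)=(0 7 13)(4 12)=[7, 1, 2, 3, 12, 5, 6, 13, 8, 9, 10, 11, 4, 0]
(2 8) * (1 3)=[0, 3, 8, 1, 4, 5, 6, 7, 2]=(1 3)(2 8)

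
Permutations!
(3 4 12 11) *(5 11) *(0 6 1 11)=[6, 11, 2, 4, 12, 0, 1, 7, 8, 9, 10, 3, 5]=(0 6 1 11 3 4 12 5)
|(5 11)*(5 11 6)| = |(11)(5 6)| = 2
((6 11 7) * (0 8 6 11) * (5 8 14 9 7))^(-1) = (0 6 8 5 11 7 9 14) = [6, 1, 2, 3, 4, 11, 8, 9, 5, 14, 10, 7, 12, 13, 0]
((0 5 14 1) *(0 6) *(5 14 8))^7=(0 6 1 14)(5 8)=[6, 14, 2, 3, 4, 8, 1, 7, 5, 9, 10, 11, 12, 13, 0]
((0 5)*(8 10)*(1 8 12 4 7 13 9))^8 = [0, 1, 2, 3, 4, 5, 6, 7, 8, 9, 10, 11, 12, 13] = (13)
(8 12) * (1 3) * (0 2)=(0 2)(1 3)(8 12)=[2, 3, 0, 1, 4, 5, 6, 7, 12, 9, 10, 11, 8]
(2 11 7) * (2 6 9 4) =(2 11 7 6 9 4) =[0, 1, 11, 3, 2, 5, 9, 6, 8, 4, 10, 7]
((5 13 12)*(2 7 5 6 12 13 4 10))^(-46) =(13)(2 10 4 5 7) =[0, 1, 10, 3, 5, 7, 6, 2, 8, 9, 4, 11, 12, 13]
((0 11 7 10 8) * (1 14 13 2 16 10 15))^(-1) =(0 8 10 16 2 13 14 1 15 7 11) =[8, 15, 13, 3, 4, 5, 6, 11, 10, 9, 16, 0, 12, 14, 1, 7, 2]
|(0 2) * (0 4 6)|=|(0 2 4 6)|=4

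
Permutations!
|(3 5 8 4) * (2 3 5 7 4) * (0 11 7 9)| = 9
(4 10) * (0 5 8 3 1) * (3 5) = (0 3 1)(4 10)(5 8) = [3, 0, 2, 1, 10, 8, 6, 7, 5, 9, 4]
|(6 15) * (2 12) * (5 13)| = 2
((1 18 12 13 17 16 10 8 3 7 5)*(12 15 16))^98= (1 5 7 3 8 10 16 15 18)(12 17 13)= [0, 5, 2, 8, 4, 7, 6, 3, 10, 9, 16, 11, 17, 12, 14, 18, 15, 13, 1]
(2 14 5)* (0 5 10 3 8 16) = (0 5 2 14 10 3 8 16) = [5, 1, 14, 8, 4, 2, 6, 7, 16, 9, 3, 11, 12, 13, 10, 15, 0]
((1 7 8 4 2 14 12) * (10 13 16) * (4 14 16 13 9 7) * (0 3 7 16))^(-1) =[2, 12, 4, 0, 1, 5, 6, 3, 7, 10, 16, 11, 14, 13, 8, 15, 9] =(0 2 4 1 12 14 8 7 3)(9 10 16)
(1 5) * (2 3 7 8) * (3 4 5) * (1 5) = [0, 3, 4, 7, 1, 5, 6, 8, 2] = (1 3 7 8 2 4)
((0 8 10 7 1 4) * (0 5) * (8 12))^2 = [8, 5, 2, 3, 0, 12, 6, 4, 7, 9, 1, 11, 10] = (0 8 7 4)(1 5 12 10)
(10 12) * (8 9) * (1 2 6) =(1 2 6)(8 9)(10 12) =[0, 2, 6, 3, 4, 5, 1, 7, 9, 8, 12, 11, 10]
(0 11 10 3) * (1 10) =[11, 10, 2, 0, 4, 5, 6, 7, 8, 9, 3, 1] =(0 11 1 10 3)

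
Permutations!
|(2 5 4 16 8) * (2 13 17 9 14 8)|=|(2 5 4 16)(8 13 17 9 14)|=20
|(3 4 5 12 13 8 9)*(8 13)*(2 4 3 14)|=|(2 4 5 12 8 9 14)|=7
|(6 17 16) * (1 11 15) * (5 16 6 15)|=10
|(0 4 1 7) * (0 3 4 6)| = 4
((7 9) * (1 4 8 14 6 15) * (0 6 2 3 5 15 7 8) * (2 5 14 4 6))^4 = (0 5 7)(1 8 3)(2 15 9)(4 14 6) = [5, 8, 15, 1, 14, 7, 4, 0, 3, 2, 10, 11, 12, 13, 6, 9]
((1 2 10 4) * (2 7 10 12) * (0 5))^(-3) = (0 5)(1 7 10 4)(2 12) = [5, 7, 12, 3, 1, 0, 6, 10, 8, 9, 4, 11, 2]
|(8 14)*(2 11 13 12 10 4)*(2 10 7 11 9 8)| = |(2 9 8 14)(4 10)(7 11 13 12)| = 4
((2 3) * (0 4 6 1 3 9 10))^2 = (0 6 3 9)(1 2 10 4) = [6, 2, 10, 9, 1, 5, 3, 7, 8, 0, 4]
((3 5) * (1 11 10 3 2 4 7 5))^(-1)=(1 3 10 11)(2 5 7 4)=[0, 3, 5, 10, 2, 7, 6, 4, 8, 9, 11, 1]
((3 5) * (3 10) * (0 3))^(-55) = (0 3 5 10) = [3, 1, 2, 5, 4, 10, 6, 7, 8, 9, 0]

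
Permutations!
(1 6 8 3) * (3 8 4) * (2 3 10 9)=[0, 6, 3, 1, 10, 5, 4, 7, 8, 2, 9]=(1 6 4 10 9 2 3)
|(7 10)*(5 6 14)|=6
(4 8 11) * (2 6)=(2 6)(4 8 11)=[0, 1, 6, 3, 8, 5, 2, 7, 11, 9, 10, 4]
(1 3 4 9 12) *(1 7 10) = [0, 3, 2, 4, 9, 5, 6, 10, 8, 12, 1, 11, 7] = (1 3 4 9 12 7 10)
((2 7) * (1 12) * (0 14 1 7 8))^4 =(0 7 14 2 1 8 12) =[7, 8, 1, 3, 4, 5, 6, 14, 12, 9, 10, 11, 0, 13, 2]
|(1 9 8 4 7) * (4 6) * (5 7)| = |(1 9 8 6 4 5 7)| = 7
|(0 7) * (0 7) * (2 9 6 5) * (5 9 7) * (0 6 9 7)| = |(9)(0 6 7 5 2)| = 5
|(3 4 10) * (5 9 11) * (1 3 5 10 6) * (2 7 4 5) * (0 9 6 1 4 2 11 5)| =|(0 9 5 6 4 1 3)(2 7)(10 11)| =14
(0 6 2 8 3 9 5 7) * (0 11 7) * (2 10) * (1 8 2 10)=(0 6 1 8 3 9 5)(7 11)=[6, 8, 2, 9, 4, 0, 1, 11, 3, 5, 10, 7]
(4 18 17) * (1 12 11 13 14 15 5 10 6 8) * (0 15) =[15, 12, 2, 3, 18, 10, 8, 7, 1, 9, 6, 13, 11, 14, 0, 5, 16, 4, 17] =(0 15 5 10 6 8 1 12 11 13 14)(4 18 17)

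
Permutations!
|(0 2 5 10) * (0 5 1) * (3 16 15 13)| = 12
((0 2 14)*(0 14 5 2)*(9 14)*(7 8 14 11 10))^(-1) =(2 5)(7 10 11 9 14 8) =[0, 1, 5, 3, 4, 2, 6, 10, 7, 14, 11, 9, 12, 13, 8]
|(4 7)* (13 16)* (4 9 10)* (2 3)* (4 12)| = 10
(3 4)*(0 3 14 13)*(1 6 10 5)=(0 3 4 14 13)(1 6 10 5)=[3, 6, 2, 4, 14, 1, 10, 7, 8, 9, 5, 11, 12, 0, 13]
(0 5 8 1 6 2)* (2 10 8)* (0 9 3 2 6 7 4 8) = [5, 7, 9, 2, 8, 6, 10, 4, 1, 3, 0] = (0 5 6 10)(1 7 4 8)(2 9 3)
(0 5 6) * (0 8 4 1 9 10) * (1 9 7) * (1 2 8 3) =[5, 7, 8, 1, 9, 6, 3, 2, 4, 10, 0] =(0 5 6 3 1 7 2 8 4 9 10)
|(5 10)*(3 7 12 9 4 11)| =6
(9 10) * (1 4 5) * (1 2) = [0, 4, 1, 3, 5, 2, 6, 7, 8, 10, 9] = (1 4 5 2)(9 10)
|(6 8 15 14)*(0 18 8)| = 6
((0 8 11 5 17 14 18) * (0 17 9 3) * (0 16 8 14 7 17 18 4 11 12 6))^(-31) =(18)(0 4 5 3 8 6 14 11 9 16 12)(7 17) =[4, 1, 2, 8, 5, 3, 14, 17, 6, 16, 10, 9, 0, 13, 11, 15, 12, 7, 18]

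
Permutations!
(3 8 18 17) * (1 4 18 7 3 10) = (1 4 18 17 10)(3 8 7) = [0, 4, 2, 8, 18, 5, 6, 3, 7, 9, 1, 11, 12, 13, 14, 15, 16, 10, 17]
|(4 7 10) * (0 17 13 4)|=|(0 17 13 4 7 10)|=6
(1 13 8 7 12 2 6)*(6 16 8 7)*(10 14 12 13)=(1 10 14 12 2 16 8 6)(7 13)=[0, 10, 16, 3, 4, 5, 1, 13, 6, 9, 14, 11, 2, 7, 12, 15, 8]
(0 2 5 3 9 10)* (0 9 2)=(2 5 3)(9 10)=[0, 1, 5, 2, 4, 3, 6, 7, 8, 10, 9]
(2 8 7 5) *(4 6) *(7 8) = (8)(2 7 5)(4 6) = [0, 1, 7, 3, 6, 2, 4, 5, 8]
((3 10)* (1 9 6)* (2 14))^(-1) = (1 6 9)(2 14)(3 10) = [0, 6, 14, 10, 4, 5, 9, 7, 8, 1, 3, 11, 12, 13, 2]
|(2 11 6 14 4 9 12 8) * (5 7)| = |(2 11 6 14 4 9 12 8)(5 7)| = 8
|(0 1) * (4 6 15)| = |(0 1)(4 6 15)| = 6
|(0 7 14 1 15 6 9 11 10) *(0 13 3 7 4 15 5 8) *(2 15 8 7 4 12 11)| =|(0 12 11 10 13 3 4 8)(1 5 7 14)(2 15 6 9)| =8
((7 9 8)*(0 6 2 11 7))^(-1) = (0 8 9 7 11 2 6) = [8, 1, 6, 3, 4, 5, 0, 11, 9, 7, 10, 2]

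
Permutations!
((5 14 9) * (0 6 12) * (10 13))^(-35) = [6, 1, 2, 3, 4, 14, 12, 7, 8, 5, 13, 11, 0, 10, 9] = (0 6 12)(5 14 9)(10 13)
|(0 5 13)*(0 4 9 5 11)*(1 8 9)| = 6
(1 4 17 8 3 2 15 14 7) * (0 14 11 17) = (0 14 7 1 4)(2 15 11 17 8 3) = [14, 4, 15, 2, 0, 5, 6, 1, 3, 9, 10, 17, 12, 13, 7, 11, 16, 8]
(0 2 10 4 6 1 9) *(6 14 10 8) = (0 2 8 6 1 9)(4 14 10) = [2, 9, 8, 3, 14, 5, 1, 7, 6, 0, 4, 11, 12, 13, 10]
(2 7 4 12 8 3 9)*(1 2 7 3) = (1 2 3 9 7 4 12 8) = [0, 2, 3, 9, 12, 5, 6, 4, 1, 7, 10, 11, 8]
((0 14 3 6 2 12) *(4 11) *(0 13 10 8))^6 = [13, 1, 14, 8, 4, 5, 0, 7, 12, 9, 2, 11, 3, 6, 10] = (0 13 6)(2 14 10)(3 8 12)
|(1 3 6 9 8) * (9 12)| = |(1 3 6 12 9 8)| = 6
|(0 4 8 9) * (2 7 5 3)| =|(0 4 8 9)(2 7 5 3)| =4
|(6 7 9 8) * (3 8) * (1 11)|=|(1 11)(3 8 6 7 9)|=10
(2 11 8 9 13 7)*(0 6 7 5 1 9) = (0 6 7 2 11 8)(1 9 13 5) = [6, 9, 11, 3, 4, 1, 7, 2, 0, 13, 10, 8, 12, 5]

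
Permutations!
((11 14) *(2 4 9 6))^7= [0, 1, 6, 3, 2, 5, 9, 7, 8, 4, 10, 14, 12, 13, 11]= (2 6 9 4)(11 14)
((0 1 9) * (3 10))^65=(0 9 1)(3 10)=[9, 0, 2, 10, 4, 5, 6, 7, 8, 1, 3]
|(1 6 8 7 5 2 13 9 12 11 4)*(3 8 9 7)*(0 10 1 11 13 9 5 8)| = |(0 10 1 6 5 2 9 12 13 7 8 3)(4 11)| = 12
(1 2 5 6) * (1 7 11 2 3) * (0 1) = (0 1 3)(2 5 6 7 11) = [1, 3, 5, 0, 4, 6, 7, 11, 8, 9, 10, 2]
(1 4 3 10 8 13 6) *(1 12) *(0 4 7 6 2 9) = (0 4 3 10 8 13 2 9)(1 7 6 12) = [4, 7, 9, 10, 3, 5, 12, 6, 13, 0, 8, 11, 1, 2]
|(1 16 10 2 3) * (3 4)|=|(1 16 10 2 4 3)|=6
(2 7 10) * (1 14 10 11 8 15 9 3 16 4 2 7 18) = [0, 14, 18, 16, 2, 5, 6, 11, 15, 3, 7, 8, 12, 13, 10, 9, 4, 17, 1] = (1 14 10 7 11 8 15 9 3 16 4 2 18)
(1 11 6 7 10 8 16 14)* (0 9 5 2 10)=(0 9 5 2 10 8 16 14 1 11 6 7)=[9, 11, 10, 3, 4, 2, 7, 0, 16, 5, 8, 6, 12, 13, 1, 15, 14]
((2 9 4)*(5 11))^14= (11)(2 4 9)= [0, 1, 4, 3, 9, 5, 6, 7, 8, 2, 10, 11]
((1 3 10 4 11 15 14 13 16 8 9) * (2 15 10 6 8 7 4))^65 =(2 14 16 4 10 15 13 7 11) =[0, 1, 14, 3, 10, 5, 6, 11, 8, 9, 15, 2, 12, 7, 16, 13, 4]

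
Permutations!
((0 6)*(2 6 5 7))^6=(0 5 7 2 6)=[5, 1, 6, 3, 4, 7, 0, 2]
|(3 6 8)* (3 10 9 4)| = |(3 6 8 10 9 4)| = 6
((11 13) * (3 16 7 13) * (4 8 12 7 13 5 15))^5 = (3 16 13 11)(4 15 5 7 12 8) = [0, 1, 2, 16, 15, 7, 6, 12, 4, 9, 10, 3, 8, 11, 14, 5, 13]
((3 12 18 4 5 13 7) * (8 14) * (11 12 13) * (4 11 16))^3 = (18)(8 14) = [0, 1, 2, 3, 4, 5, 6, 7, 14, 9, 10, 11, 12, 13, 8, 15, 16, 17, 18]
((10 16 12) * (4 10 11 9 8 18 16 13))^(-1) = (4 13 10)(8 9 11 12 16 18) = [0, 1, 2, 3, 13, 5, 6, 7, 9, 11, 4, 12, 16, 10, 14, 15, 18, 17, 8]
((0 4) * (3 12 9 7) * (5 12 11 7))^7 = (0 4)(3 11 7)(5 12 9) = [4, 1, 2, 11, 0, 12, 6, 3, 8, 5, 10, 7, 9]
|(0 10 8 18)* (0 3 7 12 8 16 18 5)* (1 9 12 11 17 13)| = 14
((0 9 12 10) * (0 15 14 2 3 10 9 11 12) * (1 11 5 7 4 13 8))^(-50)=[0, 1, 2, 3, 4, 5, 6, 7, 8, 9, 10, 11, 12, 13, 14, 15]=(15)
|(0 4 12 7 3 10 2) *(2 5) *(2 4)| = |(0 2)(3 10 5 4 12 7)| = 6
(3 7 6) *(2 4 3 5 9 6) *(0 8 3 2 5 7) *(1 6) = (0 8 3)(1 6 7 5 9)(2 4) = [8, 6, 4, 0, 2, 9, 7, 5, 3, 1]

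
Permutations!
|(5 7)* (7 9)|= 3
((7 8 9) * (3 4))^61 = (3 4)(7 8 9) = [0, 1, 2, 4, 3, 5, 6, 8, 9, 7]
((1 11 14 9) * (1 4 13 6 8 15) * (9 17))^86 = [0, 13, 2, 3, 11, 5, 17, 7, 9, 1, 10, 6, 12, 14, 8, 4, 16, 15] = (1 13 14 8 9)(4 11 6 17 15)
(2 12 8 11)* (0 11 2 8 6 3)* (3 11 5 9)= (0 5 9 3)(2 12 6 11 8)= [5, 1, 12, 0, 4, 9, 11, 7, 2, 3, 10, 8, 6]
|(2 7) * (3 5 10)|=|(2 7)(3 5 10)|=6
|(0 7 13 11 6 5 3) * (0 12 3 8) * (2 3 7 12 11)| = |(0 12 7 13 2 3 11 6 5 8)| = 10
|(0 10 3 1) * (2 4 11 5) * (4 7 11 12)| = 4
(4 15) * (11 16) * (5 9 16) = (4 15)(5 9 16 11) = [0, 1, 2, 3, 15, 9, 6, 7, 8, 16, 10, 5, 12, 13, 14, 4, 11]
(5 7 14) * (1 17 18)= (1 17 18)(5 7 14)= [0, 17, 2, 3, 4, 7, 6, 14, 8, 9, 10, 11, 12, 13, 5, 15, 16, 18, 1]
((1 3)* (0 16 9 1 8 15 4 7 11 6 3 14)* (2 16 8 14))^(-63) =[0, 2, 16, 3, 4, 5, 6, 7, 8, 1, 10, 11, 12, 13, 14, 15, 9] =(1 2 16 9)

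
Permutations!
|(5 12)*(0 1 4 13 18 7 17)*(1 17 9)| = 6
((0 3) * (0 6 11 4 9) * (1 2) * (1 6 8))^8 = [9, 8, 1, 0, 11, 5, 2, 7, 3, 4, 10, 6] = (0 9 4 11 6 2 1 8 3)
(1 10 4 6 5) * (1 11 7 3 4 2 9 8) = (1 10 2 9 8)(3 4 6 5 11 7) = [0, 10, 9, 4, 6, 11, 5, 3, 1, 8, 2, 7]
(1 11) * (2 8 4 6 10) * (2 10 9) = (1 11)(2 8 4 6 9) = [0, 11, 8, 3, 6, 5, 9, 7, 4, 2, 10, 1]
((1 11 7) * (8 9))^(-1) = (1 7 11)(8 9) = [0, 7, 2, 3, 4, 5, 6, 11, 9, 8, 10, 1]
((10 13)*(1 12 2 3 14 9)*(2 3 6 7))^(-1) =(1 9 14 3 12)(2 7 6)(10 13) =[0, 9, 7, 12, 4, 5, 2, 6, 8, 14, 13, 11, 1, 10, 3]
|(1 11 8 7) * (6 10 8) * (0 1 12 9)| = |(0 1 11 6 10 8 7 12 9)| = 9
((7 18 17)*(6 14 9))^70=[0, 1, 2, 3, 4, 5, 14, 18, 8, 6, 10, 11, 12, 13, 9, 15, 16, 7, 17]=(6 14 9)(7 18 17)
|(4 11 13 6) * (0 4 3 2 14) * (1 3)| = |(0 4 11 13 6 1 3 2 14)| = 9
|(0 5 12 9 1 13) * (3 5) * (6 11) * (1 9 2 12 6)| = 14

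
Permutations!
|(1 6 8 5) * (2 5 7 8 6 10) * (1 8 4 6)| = 8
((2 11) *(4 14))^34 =(14) =[0, 1, 2, 3, 4, 5, 6, 7, 8, 9, 10, 11, 12, 13, 14]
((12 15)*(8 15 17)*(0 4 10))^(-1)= (0 10 4)(8 17 12 15)= [10, 1, 2, 3, 0, 5, 6, 7, 17, 9, 4, 11, 15, 13, 14, 8, 16, 12]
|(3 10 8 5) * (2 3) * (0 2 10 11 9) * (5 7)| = |(0 2 3 11 9)(5 10 8 7)| = 20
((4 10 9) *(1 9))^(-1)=(1 10 4 9)=[0, 10, 2, 3, 9, 5, 6, 7, 8, 1, 4]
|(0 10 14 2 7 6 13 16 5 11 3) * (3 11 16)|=8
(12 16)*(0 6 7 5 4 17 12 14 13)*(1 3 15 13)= (0 6 7 5 4 17 12 16 14 1 3 15 13)= [6, 3, 2, 15, 17, 4, 7, 5, 8, 9, 10, 11, 16, 0, 1, 13, 14, 12]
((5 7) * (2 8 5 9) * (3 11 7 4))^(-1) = (2 9 7 11 3 4 5 8) = [0, 1, 9, 4, 5, 8, 6, 11, 2, 7, 10, 3]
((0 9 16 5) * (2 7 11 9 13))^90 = [2, 1, 11, 3, 4, 13, 6, 9, 8, 5, 10, 16, 12, 7, 14, 15, 0] = (0 2 11 16)(5 13 7 9)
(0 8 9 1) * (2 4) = (0 8 9 1)(2 4) = [8, 0, 4, 3, 2, 5, 6, 7, 9, 1]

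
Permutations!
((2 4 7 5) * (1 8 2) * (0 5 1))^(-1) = (0 5)(1 7 4 2 8) = [5, 7, 8, 3, 2, 0, 6, 4, 1]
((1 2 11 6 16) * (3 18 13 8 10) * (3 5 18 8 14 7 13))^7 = (1 11 16 2 6)(3 10 18 8 5)(7 13 14) = [0, 11, 6, 10, 4, 3, 1, 13, 5, 9, 18, 16, 12, 14, 7, 15, 2, 17, 8]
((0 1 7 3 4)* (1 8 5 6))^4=[1, 0, 2, 5, 6, 3, 4, 8, 7]=(0 1)(3 5)(4 6)(7 8)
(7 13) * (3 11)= (3 11)(7 13)= [0, 1, 2, 11, 4, 5, 6, 13, 8, 9, 10, 3, 12, 7]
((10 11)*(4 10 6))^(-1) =(4 6 11 10) =[0, 1, 2, 3, 6, 5, 11, 7, 8, 9, 4, 10]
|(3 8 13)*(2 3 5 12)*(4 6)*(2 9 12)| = |(2 3 8 13 5)(4 6)(9 12)| = 10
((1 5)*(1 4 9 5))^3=(9)=[0, 1, 2, 3, 4, 5, 6, 7, 8, 9]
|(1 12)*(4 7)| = |(1 12)(4 7)| = 2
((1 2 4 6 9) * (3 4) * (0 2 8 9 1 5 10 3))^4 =[0, 10, 2, 8, 9, 6, 5, 7, 3, 4, 1] =(1 10)(3 8)(4 9)(5 6)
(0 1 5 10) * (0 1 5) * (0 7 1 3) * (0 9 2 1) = (0 5 10 3 9 2 1 7) = [5, 7, 1, 9, 4, 10, 6, 0, 8, 2, 3]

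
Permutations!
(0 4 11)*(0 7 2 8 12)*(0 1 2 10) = (0 4 11 7 10)(1 2 8 12) = [4, 2, 8, 3, 11, 5, 6, 10, 12, 9, 0, 7, 1]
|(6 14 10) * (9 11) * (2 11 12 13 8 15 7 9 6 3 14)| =|(2 11 6)(3 14 10)(7 9 12 13 8 15)| =6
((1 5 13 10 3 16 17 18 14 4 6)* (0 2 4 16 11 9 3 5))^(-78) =(0 4 1 2 6)(14 17)(16 18) =[4, 2, 6, 3, 1, 5, 0, 7, 8, 9, 10, 11, 12, 13, 17, 15, 18, 14, 16]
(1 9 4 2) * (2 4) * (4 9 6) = (1 6 4 9 2) = [0, 6, 1, 3, 9, 5, 4, 7, 8, 2]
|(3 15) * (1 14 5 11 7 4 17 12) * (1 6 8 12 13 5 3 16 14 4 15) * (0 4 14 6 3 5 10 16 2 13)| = 42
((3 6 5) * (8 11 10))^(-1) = [0, 1, 2, 5, 4, 6, 3, 7, 10, 9, 11, 8] = (3 5 6)(8 10 11)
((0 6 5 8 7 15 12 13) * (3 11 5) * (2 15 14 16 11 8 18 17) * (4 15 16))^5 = [14, 1, 17, 15, 6, 11, 4, 13, 12, 9, 10, 16, 8, 7, 0, 3, 2, 18, 5] = (0 14)(2 17 18 5 11 16)(3 15)(4 6)(7 13)(8 12)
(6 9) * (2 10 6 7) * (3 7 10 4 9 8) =(2 4 9 10 6 8 3 7) =[0, 1, 4, 7, 9, 5, 8, 2, 3, 10, 6]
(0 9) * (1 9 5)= (0 5 1 9)= [5, 9, 2, 3, 4, 1, 6, 7, 8, 0]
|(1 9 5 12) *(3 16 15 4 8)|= 20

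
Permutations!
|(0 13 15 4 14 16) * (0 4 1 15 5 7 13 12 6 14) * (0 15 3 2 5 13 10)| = 13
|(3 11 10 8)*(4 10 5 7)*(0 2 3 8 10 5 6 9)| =6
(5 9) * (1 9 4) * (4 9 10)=(1 10 4)(5 9)=[0, 10, 2, 3, 1, 9, 6, 7, 8, 5, 4]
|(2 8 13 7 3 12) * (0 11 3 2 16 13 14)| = 10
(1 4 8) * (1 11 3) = (1 4 8 11 3) = [0, 4, 2, 1, 8, 5, 6, 7, 11, 9, 10, 3]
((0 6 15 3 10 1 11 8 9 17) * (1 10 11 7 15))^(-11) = [17, 6, 2, 15, 4, 5, 0, 1, 11, 8, 10, 3, 12, 13, 14, 7, 16, 9] = (0 17 9 8 11 3 15 7 1 6)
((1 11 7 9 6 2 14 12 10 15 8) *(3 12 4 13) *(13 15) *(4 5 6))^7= (15)(2 6 5 14)(3 13 10 12)= [0, 1, 6, 13, 4, 14, 5, 7, 8, 9, 12, 11, 3, 10, 2, 15]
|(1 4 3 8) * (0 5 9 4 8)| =10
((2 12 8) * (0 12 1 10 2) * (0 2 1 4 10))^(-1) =(0 1 10 4 2 8 12) =[1, 10, 8, 3, 2, 5, 6, 7, 12, 9, 4, 11, 0]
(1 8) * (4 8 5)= (1 5 4 8)= [0, 5, 2, 3, 8, 4, 6, 7, 1]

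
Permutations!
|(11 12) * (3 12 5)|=4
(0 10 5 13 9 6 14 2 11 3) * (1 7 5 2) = (0 10 2 11 3)(1 7 5 13 9 6 14) = [10, 7, 11, 0, 4, 13, 14, 5, 8, 6, 2, 3, 12, 9, 1]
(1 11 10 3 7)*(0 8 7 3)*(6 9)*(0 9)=(0 8 7 1 11 10 9 6)=[8, 11, 2, 3, 4, 5, 0, 1, 7, 6, 9, 10]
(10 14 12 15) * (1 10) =(1 10 14 12 15) =[0, 10, 2, 3, 4, 5, 6, 7, 8, 9, 14, 11, 15, 13, 12, 1]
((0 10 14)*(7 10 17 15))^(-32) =(0 10 15)(7 17 14) =[10, 1, 2, 3, 4, 5, 6, 17, 8, 9, 15, 11, 12, 13, 7, 0, 16, 14]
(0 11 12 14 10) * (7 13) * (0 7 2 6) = (0 11 12 14 10 7 13 2 6) = [11, 1, 6, 3, 4, 5, 0, 13, 8, 9, 7, 12, 14, 2, 10]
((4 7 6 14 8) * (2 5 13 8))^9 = [0, 1, 5, 3, 7, 13, 14, 6, 4, 9, 10, 11, 12, 8, 2] = (2 5 13 8 4 7 6 14)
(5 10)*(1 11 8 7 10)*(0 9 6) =(0 9 6)(1 11 8 7 10 5) =[9, 11, 2, 3, 4, 1, 0, 10, 7, 6, 5, 8]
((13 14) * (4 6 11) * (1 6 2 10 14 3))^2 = (1 11 2 14 3 6 4 10 13) = [0, 11, 14, 6, 10, 5, 4, 7, 8, 9, 13, 2, 12, 1, 3]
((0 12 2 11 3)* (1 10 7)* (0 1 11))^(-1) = (0 2 12)(1 3 11 7 10) = [2, 3, 12, 11, 4, 5, 6, 10, 8, 9, 1, 7, 0]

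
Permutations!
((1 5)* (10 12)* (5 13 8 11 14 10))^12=(1 14)(5 11)(8 12)(10 13)=[0, 14, 2, 3, 4, 11, 6, 7, 12, 9, 13, 5, 8, 10, 1]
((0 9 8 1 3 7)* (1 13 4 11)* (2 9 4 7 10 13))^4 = (0 3)(1 7)(2 9 8)(4 10)(11 13) = [3, 7, 9, 0, 10, 5, 6, 1, 2, 8, 4, 13, 12, 11]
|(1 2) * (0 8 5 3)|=4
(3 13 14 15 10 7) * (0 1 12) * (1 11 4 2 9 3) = (0 11 4 2 9 3 13 14 15 10 7 1 12) = [11, 12, 9, 13, 2, 5, 6, 1, 8, 3, 7, 4, 0, 14, 15, 10]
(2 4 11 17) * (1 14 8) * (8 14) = (1 8)(2 4 11 17) = [0, 8, 4, 3, 11, 5, 6, 7, 1, 9, 10, 17, 12, 13, 14, 15, 16, 2]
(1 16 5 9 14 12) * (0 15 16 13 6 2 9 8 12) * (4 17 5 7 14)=(0 15 16 7 14)(1 13 6 2 9 4 17 5 8 12)=[15, 13, 9, 3, 17, 8, 2, 14, 12, 4, 10, 11, 1, 6, 0, 16, 7, 5]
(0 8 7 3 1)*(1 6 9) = (0 8 7 3 6 9 1) = [8, 0, 2, 6, 4, 5, 9, 3, 7, 1]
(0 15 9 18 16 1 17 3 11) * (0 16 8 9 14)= (0 15 14)(1 17 3 11 16)(8 9 18)= [15, 17, 2, 11, 4, 5, 6, 7, 9, 18, 10, 16, 12, 13, 0, 14, 1, 3, 8]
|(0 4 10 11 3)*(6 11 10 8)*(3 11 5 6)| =4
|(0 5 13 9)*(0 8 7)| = |(0 5 13 9 8 7)| = 6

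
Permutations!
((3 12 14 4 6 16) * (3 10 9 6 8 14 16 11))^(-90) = (3 12 16 10 9 6 11) = [0, 1, 2, 12, 4, 5, 11, 7, 8, 6, 9, 3, 16, 13, 14, 15, 10]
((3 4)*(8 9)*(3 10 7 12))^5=(12)(8 9)=[0, 1, 2, 3, 4, 5, 6, 7, 9, 8, 10, 11, 12]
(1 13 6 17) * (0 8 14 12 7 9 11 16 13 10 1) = (0 8 14 12 7 9 11 16 13 6 17)(1 10) = [8, 10, 2, 3, 4, 5, 17, 9, 14, 11, 1, 16, 7, 6, 12, 15, 13, 0]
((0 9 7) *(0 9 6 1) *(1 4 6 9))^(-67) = [9, 0, 2, 3, 6, 5, 4, 1, 8, 7] = (0 9 7 1)(4 6)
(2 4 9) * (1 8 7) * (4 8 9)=(1 9 2 8 7)=[0, 9, 8, 3, 4, 5, 6, 1, 7, 2]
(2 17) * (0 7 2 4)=(0 7 2 17 4)=[7, 1, 17, 3, 0, 5, 6, 2, 8, 9, 10, 11, 12, 13, 14, 15, 16, 4]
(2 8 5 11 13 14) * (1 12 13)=(1 12 13 14 2 8 5 11)=[0, 12, 8, 3, 4, 11, 6, 7, 5, 9, 10, 1, 13, 14, 2]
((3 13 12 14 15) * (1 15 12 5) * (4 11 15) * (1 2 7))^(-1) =(1 7 2 5 13 3 15 11 4)(12 14) =[0, 7, 5, 15, 1, 13, 6, 2, 8, 9, 10, 4, 14, 3, 12, 11]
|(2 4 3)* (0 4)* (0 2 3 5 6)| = |(0 4 5 6)| = 4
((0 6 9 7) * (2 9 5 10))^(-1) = (0 7 9 2 10 5 6) = [7, 1, 10, 3, 4, 6, 0, 9, 8, 2, 5]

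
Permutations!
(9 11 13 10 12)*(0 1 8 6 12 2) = (0 1 8 6 12 9 11 13 10 2) = [1, 8, 0, 3, 4, 5, 12, 7, 6, 11, 2, 13, 9, 10]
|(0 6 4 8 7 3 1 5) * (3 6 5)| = 4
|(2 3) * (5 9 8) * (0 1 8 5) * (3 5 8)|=7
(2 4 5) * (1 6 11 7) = [0, 6, 4, 3, 5, 2, 11, 1, 8, 9, 10, 7] = (1 6 11 7)(2 4 5)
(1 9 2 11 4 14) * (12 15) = [0, 9, 11, 3, 14, 5, 6, 7, 8, 2, 10, 4, 15, 13, 1, 12] = (1 9 2 11 4 14)(12 15)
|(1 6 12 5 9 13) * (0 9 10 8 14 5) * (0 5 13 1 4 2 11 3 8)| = |(0 9 1 6 12 5 10)(2 11 3 8 14 13 4)| = 7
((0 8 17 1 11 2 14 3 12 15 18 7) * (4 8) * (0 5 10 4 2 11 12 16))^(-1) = (0 16 3 14 2)(1 17 8 4 10 5 7 18 15 12) = [16, 17, 0, 14, 10, 7, 6, 18, 4, 9, 5, 11, 1, 13, 2, 12, 3, 8, 15]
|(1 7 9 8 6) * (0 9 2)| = |(0 9 8 6 1 7 2)| = 7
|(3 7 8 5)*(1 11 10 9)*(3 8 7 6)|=|(1 11 10 9)(3 6)(5 8)|=4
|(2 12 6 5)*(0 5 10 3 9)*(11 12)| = |(0 5 2 11 12 6 10 3 9)| = 9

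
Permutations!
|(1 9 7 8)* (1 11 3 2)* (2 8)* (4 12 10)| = 12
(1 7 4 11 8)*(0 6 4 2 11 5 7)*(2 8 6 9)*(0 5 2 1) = (0 9 1 5 7 8)(2 11 6 4) = [9, 5, 11, 3, 2, 7, 4, 8, 0, 1, 10, 6]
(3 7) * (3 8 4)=(3 7 8 4)=[0, 1, 2, 7, 3, 5, 6, 8, 4]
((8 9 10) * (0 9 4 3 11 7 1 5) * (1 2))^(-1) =(0 5 1 2 7 11 3 4 8 10 9) =[5, 2, 7, 4, 8, 1, 6, 11, 10, 0, 9, 3]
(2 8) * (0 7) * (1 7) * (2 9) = (0 1 7)(2 8 9) = [1, 7, 8, 3, 4, 5, 6, 0, 9, 2]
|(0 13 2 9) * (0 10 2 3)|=3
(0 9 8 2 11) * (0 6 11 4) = (0 9 8 2 4)(6 11) = [9, 1, 4, 3, 0, 5, 11, 7, 2, 8, 10, 6]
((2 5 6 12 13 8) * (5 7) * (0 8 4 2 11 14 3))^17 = (0 11 3 8 14)(2 6 4 5 13 7 12) = [11, 1, 6, 8, 5, 13, 4, 12, 14, 9, 10, 3, 2, 7, 0]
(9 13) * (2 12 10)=[0, 1, 12, 3, 4, 5, 6, 7, 8, 13, 2, 11, 10, 9]=(2 12 10)(9 13)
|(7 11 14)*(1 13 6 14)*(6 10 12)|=|(1 13 10 12 6 14 7 11)|=8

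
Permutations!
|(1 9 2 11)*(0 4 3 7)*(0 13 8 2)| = |(0 4 3 7 13 8 2 11 1 9)| = 10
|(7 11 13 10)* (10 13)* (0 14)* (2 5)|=6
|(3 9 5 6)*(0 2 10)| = 12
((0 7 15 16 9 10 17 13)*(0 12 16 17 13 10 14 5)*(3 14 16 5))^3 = (0 17 12 7 10 5 15 13)(3 14)(9 16) = [17, 1, 2, 14, 4, 15, 6, 10, 8, 16, 5, 11, 7, 0, 3, 13, 9, 12]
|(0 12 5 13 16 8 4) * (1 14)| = 14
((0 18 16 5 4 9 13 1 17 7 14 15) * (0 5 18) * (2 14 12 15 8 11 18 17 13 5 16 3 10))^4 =[0, 1, 18, 8, 9, 4, 6, 17, 10, 5, 11, 2, 7, 13, 3, 12, 15, 16, 14] =(2 18 14 3 8 10 11)(4 9 5)(7 17 16 15 12)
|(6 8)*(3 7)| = 2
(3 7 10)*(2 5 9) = (2 5 9)(3 7 10) = [0, 1, 5, 7, 4, 9, 6, 10, 8, 2, 3]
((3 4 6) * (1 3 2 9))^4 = (1 2 4)(3 9 6) = [0, 2, 4, 9, 1, 5, 3, 7, 8, 6]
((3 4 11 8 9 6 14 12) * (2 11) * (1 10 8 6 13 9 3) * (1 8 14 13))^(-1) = (1 9 13 6 11 2 4 3 8 12 14 10) = [0, 9, 4, 8, 3, 5, 11, 7, 12, 13, 1, 2, 14, 6, 10]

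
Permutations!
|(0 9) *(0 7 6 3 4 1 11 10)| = 9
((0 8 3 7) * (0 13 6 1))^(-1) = (0 1 6 13 7 3 8) = [1, 6, 2, 8, 4, 5, 13, 3, 0, 9, 10, 11, 12, 7]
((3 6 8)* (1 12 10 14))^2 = (1 10)(3 8 6)(12 14) = [0, 10, 2, 8, 4, 5, 3, 7, 6, 9, 1, 11, 14, 13, 12]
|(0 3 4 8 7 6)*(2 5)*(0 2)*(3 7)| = 15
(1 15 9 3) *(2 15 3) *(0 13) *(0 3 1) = (0 13 3)(2 15 9) = [13, 1, 15, 0, 4, 5, 6, 7, 8, 2, 10, 11, 12, 3, 14, 9]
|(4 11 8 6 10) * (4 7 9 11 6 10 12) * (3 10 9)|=|(3 10 7)(4 6 12)(8 9 11)|=3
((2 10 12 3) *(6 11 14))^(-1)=(2 3 12 10)(6 14 11)=[0, 1, 3, 12, 4, 5, 14, 7, 8, 9, 2, 6, 10, 13, 11]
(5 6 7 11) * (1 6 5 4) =(1 6 7 11 4) =[0, 6, 2, 3, 1, 5, 7, 11, 8, 9, 10, 4]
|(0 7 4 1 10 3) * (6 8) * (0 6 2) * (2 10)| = 20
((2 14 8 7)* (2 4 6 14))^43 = (4 8 6 7 14) = [0, 1, 2, 3, 8, 5, 7, 14, 6, 9, 10, 11, 12, 13, 4]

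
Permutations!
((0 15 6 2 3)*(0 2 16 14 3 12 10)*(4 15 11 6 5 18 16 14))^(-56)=(4 16 18 5 15)=[0, 1, 2, 3, 16, 15, 6, 7, 8, 9, 10, 11, 12, 13, 14, 4, 18, 17, 5]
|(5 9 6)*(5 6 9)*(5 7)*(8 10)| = 2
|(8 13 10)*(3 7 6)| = |(3 7 6)(8 13 10)| = 3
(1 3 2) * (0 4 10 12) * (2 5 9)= (0 4 10 12)(1 3 5 9 2)= [4, 3, 1, 5, 10, 9, 6, 7, 8, 2, 12, 11, 0]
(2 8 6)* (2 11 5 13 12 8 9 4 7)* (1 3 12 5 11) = (1 3 12 8 6)(2 9 4 7)(5 13) = [0, 3, 9, 12, 7, 13, 1, 2, 6, 4, 10, 11, 8, 5]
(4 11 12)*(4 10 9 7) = (4 11 12 10 9 7) = [0, 1, 2, 3, 11, 5, 6, 4, 8, 7, 9, 12, 10]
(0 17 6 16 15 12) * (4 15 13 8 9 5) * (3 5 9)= (0 17 6 16 13 8 3 5 4 15 12)= [17, 1, 2, 5, 15, 4, 16, 7, 3, 9, 10, 11, 0, 8, 14, 12, 13, 6]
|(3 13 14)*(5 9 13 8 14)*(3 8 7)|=6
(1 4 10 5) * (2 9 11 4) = (1 2 9 11 4 10 5) = [0, 2, 9, 3, 10, 1, 6, 7, 8, 11, 5, 4]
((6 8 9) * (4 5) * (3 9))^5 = (3 9 6 8)(4 5) = [0, 1, 2, 9, 5, 4, 8, 7, 3, 6]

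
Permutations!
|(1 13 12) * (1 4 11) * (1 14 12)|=|(1 13)(4 11 14 12)|=4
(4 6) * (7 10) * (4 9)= (4 6 9)(7 10)= [0, 1, 2, 3, 6, 5, 9, 10, 8, 4, 7]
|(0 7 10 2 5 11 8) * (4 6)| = 14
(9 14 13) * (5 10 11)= (5 10 11)(9 14 13)= [0, 1, 2, 3, 4, 10, 6, 7, 8, 14, 11, 5, 12, 9, 13]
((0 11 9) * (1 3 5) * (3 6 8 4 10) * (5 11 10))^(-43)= [3, 8, 2, 9, 1, 6, 4, 7, 5, 10, 11, 0]= (0 3 9 10 11)(1 8 5 6 4)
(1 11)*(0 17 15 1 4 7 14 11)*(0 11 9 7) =[17, 11, 2, 3, 0, 5, 6, 14, 8, 7, 10, 4, 12, 13, 9, 1, 16, 15] =(0 17 15 1 11 4)(7 14 9)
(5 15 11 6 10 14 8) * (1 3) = (1 3)(5 15 11 6 10 14 8) = [0, 3, 2, 1, 4, 15, 10, 7, 5, 9, 14, 6, 12, 13, 8, 11]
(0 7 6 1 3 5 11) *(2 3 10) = (0 7 6 1 10 2 3 5 11) = [7, 10, 3, 5, 4, 11, 1, 6, 8, 9, 2, 0]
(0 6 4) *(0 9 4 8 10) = [6, 1, 2, 3, 9, 5, 8, 7, 10, 4, 0] = (0 6 8 10)(4 9)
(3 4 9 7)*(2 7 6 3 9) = [0, 1, 7, 4, 2, 5, 3, 9, 8, 6] = (2 7 9 6 3 4)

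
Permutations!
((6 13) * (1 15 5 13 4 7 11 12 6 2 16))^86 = (1 5 2)(4 7 11 12 6)(13 16 15) = [0, 5, 1, 3, 7, 2, 4, 11, 8, 9, 10, 12, 6, 16, 14, 13, 15]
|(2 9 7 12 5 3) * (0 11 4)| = |(0 11 4)(2 9 7 12 5 3)| = 6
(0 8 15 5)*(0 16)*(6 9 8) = (0 6 9 8 15 5 16) = [6, 1, 2, 3, 4, 16, 9, 7, 15, 8, 10, 11, 12, 13, 14, 5, 0]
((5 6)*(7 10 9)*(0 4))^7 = (0 4)(5 6)(7 10 9) = [4, 1, 2, 3, 0, 6, 5, 10, 8, 7, 9]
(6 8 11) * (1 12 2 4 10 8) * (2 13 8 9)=[0, 12, 4, 3, 10, 5, 1, 7, 11, 2, 9, 6, 13, 8]=(1 12 13 8 11 6)(2 4 10 9)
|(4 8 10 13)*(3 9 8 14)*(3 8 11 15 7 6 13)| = |(3 9 11 15 7 6 13 4 14 8 10)| = 11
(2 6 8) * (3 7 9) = (2 6 8)(3 7 9) = [0, 1, 6, 7, 4, 5, 8, 9, 2, 3]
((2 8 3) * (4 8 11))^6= [0, 1, 11, 2, 8, 5, 6, 7, 3, 9, 10, 4]= (2 11 4 8 3)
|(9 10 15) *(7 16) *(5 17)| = |(5 17)(7 16)(9 10 15)| = 6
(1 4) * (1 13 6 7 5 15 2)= (1 4 13 6 7 5 15 2)= [0, 4, 1, 3, 13, 15, 7, 5, 8, 9, 10, 11, 12, 6, 14, 2]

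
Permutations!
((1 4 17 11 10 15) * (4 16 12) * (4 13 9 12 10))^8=(4 11 17)(9 13 12)=[0, 1, 2, 3, 11, 5, 6, 7, 8, 13, 10, 17, 9, 12, 14, 15, 16, 4]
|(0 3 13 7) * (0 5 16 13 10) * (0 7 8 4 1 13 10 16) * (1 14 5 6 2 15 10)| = |(0 3 16 1 13 8 4 14 5)(2 15 10 7 6)| = 45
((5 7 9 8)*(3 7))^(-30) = (9) = [0, 1, 2, 3, 4, 5, 6, 7, 8, 9]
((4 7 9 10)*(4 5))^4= (4 5 10 9 7)= [0, 1, 2, 3, 5, 10, 6, 4, 8, 7, 9]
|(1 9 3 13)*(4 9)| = |(1 4 9 3 13)| = 5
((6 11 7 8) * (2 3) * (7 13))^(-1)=[0, 1, 3, 2, 4, 5, 8, 13, 7, 9, 10, 6, 12, 11]=(2 3)(6 8 7 13 11)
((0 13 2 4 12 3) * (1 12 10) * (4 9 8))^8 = (0 12 10 8 2)(1 4 9 13 3) = [12, 4, 0, 1, 9, 5, 6, 7, 2, 13, 8, 11, 10, 3]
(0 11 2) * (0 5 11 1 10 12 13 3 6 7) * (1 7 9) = (0 7)(1 10 12 13 3 6 9)(2 5 11) = [7, 10, 5, 6, 4, 11, 9, 0, 8, 1, 12, 2, 13, 3]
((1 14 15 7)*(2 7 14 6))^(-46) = (15)(1 2)(6 7) = [0, 2, 1, 3, 4, 5, 7, 6, 8, 9, 10, 11, 12, 13, 14, 15]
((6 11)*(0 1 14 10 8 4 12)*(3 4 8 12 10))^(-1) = (0 12 10 4 3 14 1)(6 11) = [12, 0, 2, 14, 3, 5, 11, 7, 8, 9, 4, 6, 10, 13, 1]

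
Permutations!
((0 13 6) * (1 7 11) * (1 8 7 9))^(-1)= [6, 9, 2, 3, 4, 5, 13, 8, 11, 1, 10, 7, 12, 0]= (0 6 13)(1 9)(7 8 11)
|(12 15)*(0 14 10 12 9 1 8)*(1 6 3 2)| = |(0 14 10 12 15 9 6 3 2 1 8)| = 11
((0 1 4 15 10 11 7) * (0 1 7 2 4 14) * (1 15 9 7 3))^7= [14, 3, 2, 0, 4, 5, 6, 7, 8, 9, 10, 11, 12, 13, 1, 15]= (15)(0 14 1 3)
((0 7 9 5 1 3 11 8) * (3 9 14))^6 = [0, 1, 2, 3, 4, 5, 6, 7, 8, 9, 10, 11, 12, 13, 14] = (14)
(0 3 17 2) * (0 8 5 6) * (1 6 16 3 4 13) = (0 4 13 1 6)(2 8 5 16 3 17) = [4, 6, 8, 17, 13, 16, 0, 7, 5, 9, 10, 11, 12, 1, 14, 15, 3, 2]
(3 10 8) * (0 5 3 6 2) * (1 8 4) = (0 5 3 10 4 1 8 6 2) = [5, 8, 0, 10, 1, 3, 2, 7, 6, 9, 4]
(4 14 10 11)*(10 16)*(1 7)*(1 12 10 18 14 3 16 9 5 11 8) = (1 7 12 10 8)(3 16 18 14 9 5 11 4) = [0, 7, 2, 16, 3, 11, 6, 12, 1, 5, 8, 4, 10, 13, 9, 15, 18, 17, 14]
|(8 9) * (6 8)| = |(6 8 9)| = 3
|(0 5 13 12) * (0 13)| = 2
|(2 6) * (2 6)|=1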